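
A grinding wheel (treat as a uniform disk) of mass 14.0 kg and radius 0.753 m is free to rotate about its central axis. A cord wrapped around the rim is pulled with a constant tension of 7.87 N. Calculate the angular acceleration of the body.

I = ½MR² = (1/2)(14.0)(0.753)² = 3.969 kg·m².
τ = F R = (7.87)(0.753) = 5.926 N·m.
Newton's second law for rotation, τ = Iα, gives α = τ/I = 5.926/3.969 = 1.493 rad/s².

α ≈ 1.49 rad/s²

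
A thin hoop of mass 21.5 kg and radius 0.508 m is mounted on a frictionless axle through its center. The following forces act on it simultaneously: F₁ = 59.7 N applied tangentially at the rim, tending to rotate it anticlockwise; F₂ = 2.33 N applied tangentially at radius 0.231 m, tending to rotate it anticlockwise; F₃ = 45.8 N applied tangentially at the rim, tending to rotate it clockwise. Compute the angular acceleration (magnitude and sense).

I = MR² = (21.5)(0.508)² = 5.548 kg·m².
Taking anticlockwise as positive: τ₁ = +(59.7)(0.508) = +30.33 N·m; τ₂ = +(2.33)(0.231) = +0.5382 N·m; τ₃ = −(45.8)(0.508) = −23.27 N·m.
Net torque τ = 7.599 N·m.
α = τ/I = 7.599/5.548 = 1.370 rad/s².

α ≈ 1.37 rad/s², anticlockwise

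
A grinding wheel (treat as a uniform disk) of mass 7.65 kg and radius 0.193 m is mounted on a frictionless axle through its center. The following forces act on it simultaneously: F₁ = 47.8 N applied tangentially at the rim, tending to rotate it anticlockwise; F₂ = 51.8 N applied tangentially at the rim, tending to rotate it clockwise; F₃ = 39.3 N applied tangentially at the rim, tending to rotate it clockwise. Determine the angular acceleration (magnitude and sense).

I = ½MR² = (1/2)(7.65)(0.193)² = 0.1425 kg·m².
Taking anticlockwise as positive: τ₁ = +(47.8)(0.193) = +9.225 N·m; τ₂ = −(51.8)(0.193) = −9.997 N·m; τ₃ = −(39.3)(0.193) = −7.585 N·m.
Net torque τ = -8.357 N·m.
α = τ/I = -8.357/0.1425 = -58.65 rad/s².

α ≈ 58.7 rad/s², clockwise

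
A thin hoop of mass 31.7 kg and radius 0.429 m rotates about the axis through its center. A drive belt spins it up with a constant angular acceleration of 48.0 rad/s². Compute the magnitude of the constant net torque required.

τ ≈ 280 N·m

I = MR² = (31.7)(0.429)² = 5.834 kg·m².
τ = Iα = (5.834)(48.00) = 280.0 N·m.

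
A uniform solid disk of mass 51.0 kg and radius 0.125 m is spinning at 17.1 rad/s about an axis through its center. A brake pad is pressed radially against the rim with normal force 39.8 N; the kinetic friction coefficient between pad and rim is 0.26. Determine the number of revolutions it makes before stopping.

I = ½MR² = (1/2)(51.0)(0.125)² = 0.3984 kg·m².
Friction force f = μN = (0.26)(39.8) = 10.35 N at the rim; torque magnitude τ = fR = 1.293 N·m, opposing ω.
|α| = τ/I = 1.293/0.3984 = 3.246 rad/s² (deceleration).
ω² = ω₀² − 2|α|θ with ω = 0 ⇒ θ = ω₀²/(2|α|) = 45.04 rad = 7.168 rev.

≈ 7.17 revolutions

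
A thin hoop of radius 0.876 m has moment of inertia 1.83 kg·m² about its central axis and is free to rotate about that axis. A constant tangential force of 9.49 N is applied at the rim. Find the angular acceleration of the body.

τ = F R = (9.49)(0.876) = 8.313 N·m.
Newton's second law for rotation, τ = Iα, gives α = τ/I = 8.313/1.830 = 4.543 rad/s².

α ≈ 4.54 rad/s²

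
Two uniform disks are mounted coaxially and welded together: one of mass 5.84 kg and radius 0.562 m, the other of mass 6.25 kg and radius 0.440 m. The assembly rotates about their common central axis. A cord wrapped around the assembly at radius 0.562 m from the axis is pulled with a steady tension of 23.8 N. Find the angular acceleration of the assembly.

I = ½M₁R₁² + ½M₂R₂² = ½(5.84)(0.562)² + ½(6.25)(0.440)² = 1.527 kg·m².
τ = F r = (23.8)(0.562) = 13.38 N·m.
α = τ/I = 13.38/1.527 = 8.758 rad/s².

α ≈ 8.76 rad/s²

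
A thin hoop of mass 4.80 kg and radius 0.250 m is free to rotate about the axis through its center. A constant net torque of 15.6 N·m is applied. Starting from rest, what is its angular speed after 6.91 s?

ω ≈ 359 rad/s

I = MR² = (4.80)(0.250)² = 0.3000 kg·m².
α = τ/I = 15.6/0.3000 = 52.00 rad/s².
ω = ω₀ + αt = 0 + (52.00)(6.91) = 359.3 rad/s.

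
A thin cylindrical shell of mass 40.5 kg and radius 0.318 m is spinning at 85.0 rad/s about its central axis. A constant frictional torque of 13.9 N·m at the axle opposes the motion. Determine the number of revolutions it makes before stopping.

I = MR² = (40.5)(0.318)² = 4.096 kg·m².
The net torque has magnitude 13.9 N·m, opposing ω.
|α| = τ/I = 13.90/4.096 = 3.394 rad/s² (deceleration).
ω² = ω₀² − 2|α|θ with ω = 0 ⇒ θ = ω₀²/(2|α|) = 1064 rad = 169.4 rev.

≈ 169 revolutions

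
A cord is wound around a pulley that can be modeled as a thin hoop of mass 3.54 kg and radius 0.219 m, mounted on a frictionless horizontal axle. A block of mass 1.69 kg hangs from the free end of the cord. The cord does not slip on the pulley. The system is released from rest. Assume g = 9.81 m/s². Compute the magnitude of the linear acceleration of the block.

I = MR² = (3.54)(0.219)² = 0.1698 kg·m².
Block: mg − T = ma. Pulley: TR = Iα. No-slip: a = αR, so T = (I/R²)a = 3.540·a.
Then mg = (m + 3.540)a, so a = (1.69)(9.81)/(1.69 + 3.540) = 3.170 m/s².

a ≈ 3.17 m/s²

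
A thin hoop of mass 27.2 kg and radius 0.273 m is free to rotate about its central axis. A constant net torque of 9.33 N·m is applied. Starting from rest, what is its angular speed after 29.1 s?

I = MR² = (27.2)(0.273)² = 2.027 kg·m².
α = τ/I = 9.33/2.027 = 4.602 rad/s².
ω = ω₀ + αt = 0 + (4.602)(29.1) = 133.9 rad/s.

ω ≈ 134 rad/s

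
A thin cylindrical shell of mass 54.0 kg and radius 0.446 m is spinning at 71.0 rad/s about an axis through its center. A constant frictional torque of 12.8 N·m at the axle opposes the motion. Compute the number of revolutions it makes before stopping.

I = MR² = (54.0)(0.446)² = 10.74 kg·m².
The net torque has magnitude 12.8 N·m, opposing ω.
|α| = τ/I = 12.80/10.74 = 1.192 rad/s² (deceleration).
ω² = ω₀² − 2|α|θ with ω = 0 ⇒ θ = ω₀²/(2|α|) = 2115 rad = 336.6 rev.

≈ 337 revolutions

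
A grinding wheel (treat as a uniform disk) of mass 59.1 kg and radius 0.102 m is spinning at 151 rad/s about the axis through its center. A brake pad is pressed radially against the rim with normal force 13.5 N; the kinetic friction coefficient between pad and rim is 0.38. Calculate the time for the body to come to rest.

t ≈ 88.7 s

I = ½MR² = (1/2)(59.1)(0.102)² = 0.3074 kg·m².
Friction force f = μN = (0.38)(13.5) = 5.130 N at the rim; torque magnitude τ = fR = 0.5233 N·m, opposing ω.
|α| = τ/I = 0.5233/0.3074 = 1.702 rad/s² (deceleration).
0 = ω₀ − |α|t ⇒ t = ω₀/|α| = 151/1.702 = 88.72 s.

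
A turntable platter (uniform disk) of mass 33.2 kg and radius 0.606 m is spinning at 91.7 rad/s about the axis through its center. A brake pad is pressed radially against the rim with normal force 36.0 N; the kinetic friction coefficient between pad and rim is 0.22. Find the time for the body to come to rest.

I = ½MR² = (1/2)(33.2)(0.606)² = 6.096 kg·m².
Friction force f = μN = (0.22)(36.0) = 7.920 N at the rim; torque magnitude τ = fR = 4.800 N·m, opposing ω.
|α| = τ/I = 4.800/6.096 = 0.7873 rad/s² (deceleration).
0 = ω₀ − |α|t ⇒ t = ω₀/|α| = 91.7/0.7873 = 116.5 s.

t ≈ 116 s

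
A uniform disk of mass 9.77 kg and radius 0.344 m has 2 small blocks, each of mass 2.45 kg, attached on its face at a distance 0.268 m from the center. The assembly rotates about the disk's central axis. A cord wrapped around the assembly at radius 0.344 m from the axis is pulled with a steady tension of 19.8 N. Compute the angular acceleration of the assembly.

α ≈ 7.32 rad/s²

I_disk = ½MR² = ½(9.77)(0.344)² = 0.5781 kg·m².
I_blocks = 2·m·r² = 2(2.45)(0.268)² = 0.3519 kg·m².
Total I = 0.9300 kg·m².
τ = F r = (19.8)(0.344) = 6.811 N·m.
α = τ/I = 6.811/0.9300 = 7.324 rad/s².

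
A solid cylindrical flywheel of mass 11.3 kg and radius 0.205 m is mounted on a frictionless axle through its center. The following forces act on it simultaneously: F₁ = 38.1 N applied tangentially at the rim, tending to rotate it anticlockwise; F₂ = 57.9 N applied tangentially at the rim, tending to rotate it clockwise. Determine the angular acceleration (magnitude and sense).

I = ½MR² = (1/2)(11.3)(0.205)² = 0.2374 kg·m².
Taking anticlockwise as positive: τ₁ = +(38.1)(0.205) = +7.811 N·m; τ₂ = −(57.9)(0.205) = −11.87 N·m.
Net torque τ = -4.059 N·m.
α = τ/I = -4.059/0.2374 = -17.09 rad/s².

α ≈ 17.1 rad/s², clockwise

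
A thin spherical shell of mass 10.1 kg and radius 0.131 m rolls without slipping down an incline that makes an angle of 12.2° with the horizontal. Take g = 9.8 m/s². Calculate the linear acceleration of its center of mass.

Translation along the incline: Mg sinθ − f = Ma.
Rotation about the center: fR = Iα with I = (2/3)MR². No-slip gives a = αR, so f = (I/R²)a = (2/3)M a.
Substituting: Mg sinθ = (1 + 0.6667)Ma, so a = g sinθ/(1 + 0.6667) = (9.8) sin 12.2° / 1.667 = 1.243 m/s².

a ≈ 1.24 m/s²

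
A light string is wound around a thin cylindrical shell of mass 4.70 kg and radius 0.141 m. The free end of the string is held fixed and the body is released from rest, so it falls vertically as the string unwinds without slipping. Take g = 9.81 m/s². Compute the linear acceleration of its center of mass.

Translation: Mg − T = Ma. Rotation about the center: TR = Iα with I = MR².
With a = αR: T = (I/R²)a = M a, so Mg = (1 + 1.000)Ma.
a = g/(1 + 1.000) = 9.81/2.000 = 4.905 m/s².

a ≈ 4.91 m/s²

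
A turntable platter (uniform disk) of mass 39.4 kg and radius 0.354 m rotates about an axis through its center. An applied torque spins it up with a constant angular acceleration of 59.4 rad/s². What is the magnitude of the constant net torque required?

τ ≈ 147 N·m

I = ½MR² = (1/2)(39.4)(0.354)² = 2.469 kg·m².
τ = Iα = (2.469)(59.40) = 146.6 N·m.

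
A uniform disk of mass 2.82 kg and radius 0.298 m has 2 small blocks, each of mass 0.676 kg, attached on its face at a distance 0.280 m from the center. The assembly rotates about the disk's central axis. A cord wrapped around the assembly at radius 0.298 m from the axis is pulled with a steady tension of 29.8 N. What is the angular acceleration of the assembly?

I_disk = ½MR² = ½(2.82)(0.298)² = 0.1252 kg·m².
I_blocks = 2·m·r² = 2(0.676)(0.280)² = 0.1060 kg·m².
Total I = 0.2312 kg·m².
τ = F r = (29.8)(0.298) = 8.880 N·m.
α = τ/I = 8.880/0.2312 = 38.41 rad/s².

α ≈ 38.4 rad/s²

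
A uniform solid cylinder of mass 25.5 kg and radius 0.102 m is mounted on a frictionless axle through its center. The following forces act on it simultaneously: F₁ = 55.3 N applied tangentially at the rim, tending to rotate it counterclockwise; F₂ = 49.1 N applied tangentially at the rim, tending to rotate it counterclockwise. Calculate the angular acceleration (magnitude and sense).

I = ½MR² = (1/2)(25.5)(0.102)² = 0.1327 kg·m².
Taking counterclockwise as positive: τ₁ = +(55.3)(0.102) = +5.641 N·m; τ₂ = +(49.1)(0.102) = +5.008 N·m.
Net torque τ = 10.65 N·m.
α = τ/I = 10.65/0.1327 = 80.28 rad/s².

α ≈ 80.3 rad/s², counterclockwise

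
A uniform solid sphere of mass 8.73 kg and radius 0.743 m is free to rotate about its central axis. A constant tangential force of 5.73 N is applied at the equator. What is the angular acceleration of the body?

α ≈ 2.21 rad/s²

I = (2/5)MR² = (2/5)(8.73)(0.743)² = 1.928 kg·m².
τ = F R = (5.73)(0.743) = 4.257 N·m.
Newton's second law for rotation, τ = Iα, gives α = τ/I = 4.257/1.928 = 2.208 rad/s².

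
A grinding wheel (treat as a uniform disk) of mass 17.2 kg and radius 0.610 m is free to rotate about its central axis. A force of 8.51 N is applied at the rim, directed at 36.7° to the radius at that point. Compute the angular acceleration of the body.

I = ½MR² = (1/2)(17.2)(0.610)² = 3.200 kg·m².
Only the tangential component produces torque: τ = F R sinθ = (8.51)(0.610) sin 36.7° = 3.102 N·m.
Newton's second law for rotation, τ = Iα, gives α = τ/I = 3.102/3.200 = 0.9695 rad/s².

α ≈ 0.969 rad/s²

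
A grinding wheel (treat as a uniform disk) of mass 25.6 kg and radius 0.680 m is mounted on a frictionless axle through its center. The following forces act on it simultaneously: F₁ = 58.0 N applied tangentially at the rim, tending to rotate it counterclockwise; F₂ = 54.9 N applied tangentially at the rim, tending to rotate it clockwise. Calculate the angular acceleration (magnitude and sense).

I = ½MR² = (1/2)(25.6)(0.680)² = 5.919 kg·m².
Taking counterclockwise as positive: τ₁ = +(58.0)(0.680) = +39.44 N·m; τ₂ = −(54.9)(0.680) = −37.33 N·m.
Net torque τ = 2.108 N·m.
α = τ/I = 2.108/5.919 = 0.3562 rad/s².

α ≈ 0.356 rad/s², counterclockwise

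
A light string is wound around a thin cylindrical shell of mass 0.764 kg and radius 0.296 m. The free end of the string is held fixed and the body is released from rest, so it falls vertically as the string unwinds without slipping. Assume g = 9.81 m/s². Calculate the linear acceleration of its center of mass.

Translation: Mg − T = Ma. Rotation about the center: TR = Iα with I = MR².
With a = αR: T = (I/R²)a = M a, so Mg = (1 + 1.000)Ma.
a = g/(1 + 1.000) = 9.81/2.000 = 4.905 m/s².

a ≈ 4.91 m/s²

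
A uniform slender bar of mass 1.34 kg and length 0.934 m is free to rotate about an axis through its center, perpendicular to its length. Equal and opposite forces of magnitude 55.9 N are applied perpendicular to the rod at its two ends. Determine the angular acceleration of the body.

I = (1/12)ML² = (1/12)(1.34)(0.934)² = 0.09741 kg·m².
The couple gives τ = F·(L/2) + F·(L/2) = F L = (55.9)(0.934) = 52.21 N·m.
Newton's second law for rotation, τ = Iα, gives α = τ/I = 52.21/0.09741 = 536.0 rad/s².

α ≈ 536 rad/s²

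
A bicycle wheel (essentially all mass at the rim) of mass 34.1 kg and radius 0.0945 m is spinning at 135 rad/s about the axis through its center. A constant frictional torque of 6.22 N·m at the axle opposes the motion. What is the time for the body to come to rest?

t ≈ 6.61 s

I = MR² = (34.1)(0.0945)² = 0.3045 kg·m².
The net torque has magnitude 6.22 N·m, opposing ω.
|α| = τ/I = 6.220/0.3045 = 20.43 rad/s² (deceleration).
0 = ω₀ − |α|t ⇒ t = ω₀/|α| = 135/20.43 = 6.609 s.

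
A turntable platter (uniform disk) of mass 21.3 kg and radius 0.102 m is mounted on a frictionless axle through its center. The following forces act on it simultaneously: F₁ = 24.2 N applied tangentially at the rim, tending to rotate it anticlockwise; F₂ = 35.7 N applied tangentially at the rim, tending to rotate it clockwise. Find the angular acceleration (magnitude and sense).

I = ½MR² = (1/2)(21.3)(0.102)² = 0.1108 kg·m².
Taking anticlockwise as positive: τ₁ = +(24.2)(0.102) = +2.468 N·m; τ₂ = −(35.7)(0.102) = −3.641 N·m.
Net torque τ = -1.173 N·m.
α = τ/I = -1.173/0.1108 = -10.59 rad/s².

α ≈ 10.6 rad/s², clockwise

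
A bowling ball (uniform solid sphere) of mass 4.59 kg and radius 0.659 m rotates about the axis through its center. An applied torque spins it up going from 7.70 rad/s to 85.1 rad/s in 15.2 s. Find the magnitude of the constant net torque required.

I = (2/5)MR² = (2/5)(4.59)(0.659)² = 0.7973 kg·m².
α = Δω/Δt = (85.1 − 7.70)/15.2 = 5.092 rad/s².
τ = Iα = (0.7973)(5.092) = 4.060 N·m.

τ ≈ 4.06 N·m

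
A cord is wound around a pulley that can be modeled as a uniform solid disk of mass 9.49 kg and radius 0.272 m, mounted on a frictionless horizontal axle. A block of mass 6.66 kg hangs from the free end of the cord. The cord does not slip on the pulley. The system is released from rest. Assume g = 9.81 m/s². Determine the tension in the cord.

T ≈ 27.2 N

I = ½MR² = (1/2)(9.49)(0.272)² = 0.3511 kg·m².
Block: mg − T = ma. Pulley: TR = Iα. No-slip: a = αR, so T = (I/R²)a = 4.745·a.
Then mg = (m + 4.745)a, so a = (6.66)(9.81)/(6.66 + 4.745) = 5.729 m/s².
T = 4.745·a = 27.18 N.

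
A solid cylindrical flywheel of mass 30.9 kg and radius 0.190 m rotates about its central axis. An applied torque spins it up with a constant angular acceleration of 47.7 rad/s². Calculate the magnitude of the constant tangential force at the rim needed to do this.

F ≈ 140 N

I = ½MR² = (1/2)(30.9)(0.190)² = 0.5577 kg·m².
The required torque is τ = Iα = (0.5577)(47.70) = 26.60 N·m.
A tangential force at the rim gives τ = FR, so F = τ/R = 26.60/0.190 = 140.0 N.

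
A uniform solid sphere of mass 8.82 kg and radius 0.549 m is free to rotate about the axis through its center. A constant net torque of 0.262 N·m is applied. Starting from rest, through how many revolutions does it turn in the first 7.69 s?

≈ 1.16 revolutions

I = (2/5)MR² = (2/5)(8.82)(0.549)² = 1.063 kg·m².
α = τ/I = 0.262/1.063 = 0.2464 rad/s².
θ = ½αt² = ½(0.2464)(7.69)² = 7.285 rad.
Revolutions = θ/(2π) = 1.160.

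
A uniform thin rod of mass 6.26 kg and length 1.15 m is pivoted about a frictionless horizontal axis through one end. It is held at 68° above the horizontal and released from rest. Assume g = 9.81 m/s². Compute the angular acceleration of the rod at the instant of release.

α ≈ 4.79 rad/s²

About the pivot, I = (1/3)ML² = (1/3)(6.26)(1.15)² = 2.760 kg·m².
The weight acts at the center, a distance L/2 = 0.5750 m from the pivot; τ = Mg(L/2) cos 68° = 13.23 N·m.
α = τ/I = 13.23/2.760 = 4.793 rad/s².
(Equivalently α = (3g/(2L)) cos 68° = 4.793 rad/s².)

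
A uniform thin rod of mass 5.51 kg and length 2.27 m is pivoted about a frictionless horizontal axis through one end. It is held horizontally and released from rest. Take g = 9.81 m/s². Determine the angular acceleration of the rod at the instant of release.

About the pivot, I = (1/3)ML² = (1/3)(5.51)(2.27)² = 9.464 kg·m².
The weight acts at the center, a distance L/2 = 1.135 m from the pivot; τ = Mg(L/2) = 61.35 N·m.
α = τ/I = 61.35/9.464 = 6.482 rad/s².

α ≈ 6.48 rad/s²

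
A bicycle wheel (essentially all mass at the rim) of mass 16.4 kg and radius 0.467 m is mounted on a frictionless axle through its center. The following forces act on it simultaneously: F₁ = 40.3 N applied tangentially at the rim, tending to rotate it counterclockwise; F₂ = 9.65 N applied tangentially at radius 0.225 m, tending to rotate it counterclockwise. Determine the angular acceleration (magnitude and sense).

α ≈ 5.87 rad/s², counterclockwise

I = MR² = (16.4)(0.467)² = 3.577 kg·m².
Taking counterclockwise as positive: τ₁ = +(40.3)(0.467) = +18.82 N·m; τ₂ = +(9.65)(0.225) = +2.171 N·m.
Net torque τ = 20.99 N·m.
α = τ/I = 20.99/3.577 = 5.869 rad/s².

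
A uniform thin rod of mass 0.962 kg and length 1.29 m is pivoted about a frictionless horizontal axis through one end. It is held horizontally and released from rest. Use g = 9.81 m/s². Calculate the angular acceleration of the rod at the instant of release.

About the pivot, I = (1/3)ML² = (1/3)(0.962)(1.29)² = 0.5336 kg·m².
The weight acts at the center, a distance L/2 = 0.6450 m from the pivot; τ = Mg(L/2) = 6.087 N·m.
α = τ/I = 6.087/0.5336 = 11.41 rad/s².

α ≈ 11.4 rad/s²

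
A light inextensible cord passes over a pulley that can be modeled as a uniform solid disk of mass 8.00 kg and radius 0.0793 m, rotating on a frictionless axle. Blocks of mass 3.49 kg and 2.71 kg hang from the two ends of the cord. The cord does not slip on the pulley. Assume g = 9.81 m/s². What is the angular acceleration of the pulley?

I = ½MR² = (1/2)(8.00)(0.0793)² = 0.02515 kg·m².
Heavier block: m₁g − T₁ = m₁a. Lighter block: T₂ − m₂g = m₂a.
Pulley: (T₁ − T₂)R = Iα = I(a/R), so T₁ − T₂ = (I/R²)a = (1/2)M_p a = 4.000·a.
Adding the three: (m₁ − m₂)g = (m₁ + m₂ + 4.000)a, so a = (3.49 − 2.71)(9.81)/(3.49 + 2.71 + 4.000) = 0.7502 m/s².
α = a/R = 0.7502/0.0793 = 9.460 rad/s².

α ≈ 9.46 rad/s²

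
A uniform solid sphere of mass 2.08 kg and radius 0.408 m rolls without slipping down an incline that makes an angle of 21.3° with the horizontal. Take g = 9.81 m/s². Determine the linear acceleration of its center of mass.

Translation along the incline: Mg sinθ − f = Ma.
Rotation about the center: fR = Iα with I = (2/5)MR². No-slip gives a = αR, so f = (I/R²)a = (2/5)M a.
Substituting: Mg sinθ = (1 + 0.4000)Ma, so a = g sinθ/(1 + 0.4000) = (9.81) sin 21.3° / 1.400 = 2.545 m/s².

a ≈ 2.55 m/s²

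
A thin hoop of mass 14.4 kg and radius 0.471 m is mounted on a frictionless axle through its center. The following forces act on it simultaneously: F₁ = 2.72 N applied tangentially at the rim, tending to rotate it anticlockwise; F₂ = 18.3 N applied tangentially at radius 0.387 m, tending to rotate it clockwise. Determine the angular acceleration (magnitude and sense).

I = MR² = (14.4)(0.471)² = 3.195 kg·m².
Taking anticlockwise as positive: τ₁ = +(2.72)(0.471) = +1.281 N·m; τ₂ = −(18.3)(0.387) = −7.082 N·m.
Net torque τ = -5.801 N·m.
α = τ/I = -5.801/3.195 = -1.816 rad/s².

α ≈ 1.82 rad/s², clockwise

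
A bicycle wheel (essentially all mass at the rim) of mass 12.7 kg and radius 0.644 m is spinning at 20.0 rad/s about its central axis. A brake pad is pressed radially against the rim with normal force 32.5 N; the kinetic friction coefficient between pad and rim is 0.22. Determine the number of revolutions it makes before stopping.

≈ 36.4 revolutions

I = MR² = (12.7)(0.644)² = 5.267 kg·m².
Friction force f = μN = (0.22)(32.5) = 7.150 N at the rim; torque magnitude τ = fR = 4.605 N·m, opposing ω.
|α| = τ/I = 4.605/5.267 = 0.8742 rad/s² (deceleration).
ω² = ω₀² − 2|α|θ with ω = 0 ⇒ θ = ω₀²/(2|α|) = 228.8 rad = 36.41 rev.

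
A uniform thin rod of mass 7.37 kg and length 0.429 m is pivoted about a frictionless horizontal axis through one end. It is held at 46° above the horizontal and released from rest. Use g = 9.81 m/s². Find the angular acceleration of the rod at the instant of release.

About the pivot, I = (1/3)ML² = (1/3)(7.37)(0.429)² = 0.4521 kg·m².
The weight acts at the center, a distance L/2 = 0.2145 m from the pivot; τ = Mg(L/2) cos 46° = 10.77 N·m.
α = τ/I = 10.77/0.4521 = 23.83 rad/s².
(Equivalently α = (3g/(2L)) cos 46° = 23.83 rad/s².)

α ≈ 23.8 rad/s²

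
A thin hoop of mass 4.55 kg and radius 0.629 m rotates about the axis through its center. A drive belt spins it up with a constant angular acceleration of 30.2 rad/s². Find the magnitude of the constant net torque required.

I = MR² = (4.55)(0.629)² = 1.800 kg·m².
τ = Iα = (1.800)(30.20) = 54.37 N·m.

τ ≈ 54.4 N·m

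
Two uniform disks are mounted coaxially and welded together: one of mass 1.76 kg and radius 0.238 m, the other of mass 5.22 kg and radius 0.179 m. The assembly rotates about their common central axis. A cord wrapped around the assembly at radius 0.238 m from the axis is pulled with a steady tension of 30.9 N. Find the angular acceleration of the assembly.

I = ½M₁R₁² + ½M₂R₂² = ½(1.76)(0.238)² + ½(5.22)(0.179)² = 0.1335 kg·m².
τ = F r = (30.9)(0.238) = 7.354 N·m.
α = τ/I = 7.354/0.1335 = 55.10 rad/s².

α ≈ 55.1 rad/s²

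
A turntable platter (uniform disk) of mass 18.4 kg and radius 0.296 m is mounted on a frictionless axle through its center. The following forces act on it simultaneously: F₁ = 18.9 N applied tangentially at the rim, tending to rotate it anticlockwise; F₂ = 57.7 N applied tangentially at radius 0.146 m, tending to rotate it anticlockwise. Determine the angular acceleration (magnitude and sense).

I = ½MR² = (1/2)(18.4)(0.296)² = 0.8061 kg·m².
Taking anticlockwise as positive: τ₁ = +(18.9)(0.296) = +5.594 N·m; τ₂ = +(57.7)(0.146) = +8.424 N·m.
Net torque τ = 14.02 N·m.
α = τ/I = 14.02/0.8061 = 17.39 rad/s².

α ≈ 17.4 rad/s², anticlockwise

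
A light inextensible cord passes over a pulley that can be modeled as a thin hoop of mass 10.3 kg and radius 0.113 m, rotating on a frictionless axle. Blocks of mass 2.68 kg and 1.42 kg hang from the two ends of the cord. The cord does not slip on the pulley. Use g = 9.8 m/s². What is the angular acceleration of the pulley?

I = MR² = (10.3)(0.113)² = 0.1315 kg·m².
Heavier block: m₁g − T₁ = m₁a. Lighter block: T₂ − m₂g = m₂a.
Pulley: (T₁ − T₂)R = Iα = I(a/R), so T₁ − T₂ = (I/R²)a = 1·M_p a = 10.30·a.
Adding the three: (m₁ − m₂)g = (m₁ + m₂ + 10.30)a, so a = (2.68 − 1.42)(9.8)/(2.68 + 1.42 + 10.30) = 0.8575 m/s².
α = a/R = 0.8575/0.113 = 7.588 rad/s².

α ≈ 7.59 rad/s²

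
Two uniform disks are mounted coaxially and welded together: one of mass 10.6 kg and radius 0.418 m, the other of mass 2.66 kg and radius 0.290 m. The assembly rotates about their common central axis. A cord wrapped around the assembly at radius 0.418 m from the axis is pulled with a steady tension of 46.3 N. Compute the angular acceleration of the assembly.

α ≈ 18.6 rad/s²

I = ½M₁R₁² + ½M₂R₂² = ½(10.6)(0.418)² + ½(2.66)(0.290)² = 1.038 kg·m².
τ = F r = (46.3)(0.418) = 19.35 N·m.
α = τ/I = 19.35/1.038 = 18.65 rad/s².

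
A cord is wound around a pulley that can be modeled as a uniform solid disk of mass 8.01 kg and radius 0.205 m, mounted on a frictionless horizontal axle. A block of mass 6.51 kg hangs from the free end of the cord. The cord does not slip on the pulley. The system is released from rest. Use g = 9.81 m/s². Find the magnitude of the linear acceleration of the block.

I = ½MR² = (1/2)(8.01)(0.205)² = 0.1683 kg·m².
Block: mg − T = ma. Pulley: TR = Iα. No-slip: a = αR, so T = (I/R²)a = 4.005·a.
Then mg = (m + 4.005)a, so a = (6.51)(9.81)/(6.51 + 4.005) = 6.074 m/s².

a ≈ 6.07 m/s²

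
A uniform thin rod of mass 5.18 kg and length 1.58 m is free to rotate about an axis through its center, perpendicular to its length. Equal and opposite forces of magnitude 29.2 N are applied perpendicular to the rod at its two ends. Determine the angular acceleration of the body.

α ≈ 42.8 rad/s²

I = (1/12)ML² = (1/12)(5.18)(1.58)² = 1.078 kg·m².
The couple gives τ = F·(L/2) + F·(L/2) = F L = (29.2)(1.58) = 46.14 N·m.
Newton's second law for rotation, τ = Iα, gives α = τ/I = 46.14/1.078 = 42.81 rad/s².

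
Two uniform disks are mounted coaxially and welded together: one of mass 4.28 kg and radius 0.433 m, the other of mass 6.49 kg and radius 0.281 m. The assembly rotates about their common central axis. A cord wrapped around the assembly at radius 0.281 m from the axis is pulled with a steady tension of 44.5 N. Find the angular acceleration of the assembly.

α ≈ 19.0 rad/s²

I = ½M₁R₁² + ½M₂R₂² = ½(4.28)(0.433)² + ½(6.49)(0.281)² = 0.6575 kg·m².
τ = F r = (44.5)(0.281) = 12.50 N·m.
α = τ/I = 12.50/0.6575 = 19.02 rad/s².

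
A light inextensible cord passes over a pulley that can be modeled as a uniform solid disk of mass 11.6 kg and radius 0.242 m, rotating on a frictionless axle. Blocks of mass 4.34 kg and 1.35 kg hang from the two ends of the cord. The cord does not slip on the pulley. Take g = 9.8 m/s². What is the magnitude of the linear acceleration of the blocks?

a ≈ 2.55 m/s²

I = ½MR² = (1/2)(11.6)(0.242)² = 0.3397 kg·m².
Heavier block: m₁g − T₁ = m₁a. Lighter block: T₂ − m₂g = m₂a.
Pulley: (T₁ − T₂)R = Iα = I(a/R), so T₁ − T₂ = (I/R²)a = (1/2)M_p a = 5.800·a.
Adding the three: (m₁ − m₂)g = (m₁ + m₂ + 5.800)a, so a = (4.34 − 1.35)(9.8)/(4.34 + 1.35 + 5.800) = 2.550 m/s².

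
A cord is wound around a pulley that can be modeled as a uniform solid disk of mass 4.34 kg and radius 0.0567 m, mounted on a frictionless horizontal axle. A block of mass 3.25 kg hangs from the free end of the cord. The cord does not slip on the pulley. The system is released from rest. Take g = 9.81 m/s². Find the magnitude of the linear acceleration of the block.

a ≈ 5.88 m/s²

I = ½MR² = (1/2)(4.34)(0.0567)² = 0.006976 kg·m².
Block: mg − T = ma. Pulley: TR = Iα. No-slip: a = αR, so T = (I/R²)a = 2.170·a.
Then mg = (m + 2.170)a, so a = (3.25)(9.81)/(3.25 + 2.170) = 5.882 m/s².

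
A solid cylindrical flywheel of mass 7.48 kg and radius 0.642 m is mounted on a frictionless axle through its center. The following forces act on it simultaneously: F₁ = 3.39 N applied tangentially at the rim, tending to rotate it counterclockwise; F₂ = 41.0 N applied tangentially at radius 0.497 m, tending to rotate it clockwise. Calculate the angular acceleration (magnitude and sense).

α ≈ 11.8 rad/s², clockwise

I = ½MR² = (1/2)(7.48)(0.642)² = 1.541 kg·m².
Taking counterclockwise as positive: τ₁ = +(3.39)(0.642) = +2.176 N·m; τ₂ = −(41.0)(0.497) = −20.38 N·m.
Net torque τ = -18.20 N·m.
α = τ/I = -18.20/1.541 = -11.81 rad/s².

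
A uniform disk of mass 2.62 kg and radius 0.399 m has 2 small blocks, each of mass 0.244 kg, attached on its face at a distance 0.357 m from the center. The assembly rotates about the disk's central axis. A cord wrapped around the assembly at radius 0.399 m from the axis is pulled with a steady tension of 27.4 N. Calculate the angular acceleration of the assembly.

α ≈ 40.4 rad/s²

I_disk = ½MR² = ½(2.62)(0.399)² = 0.2086 kg·m².
I_blocks = 2·m·r² = 2(0.244)(0.357)² = 0.06220 kg·m².
Total I = 0.2707 kg·m².
τ = F r = (27.4)(0.399) = 10.93 N·m.
α = τ/I = 10.93/0.2707 = 40.38 rad/s².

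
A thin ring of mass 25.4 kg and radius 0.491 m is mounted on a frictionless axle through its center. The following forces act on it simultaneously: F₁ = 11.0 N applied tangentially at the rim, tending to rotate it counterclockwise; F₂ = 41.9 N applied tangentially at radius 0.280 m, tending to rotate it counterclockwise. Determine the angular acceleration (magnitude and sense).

I = MR² = (25.4)(0.491)² = 6.123 kg·m².
Taking counterclockwise as positive: τ₁ = +(11.0)(0.491) = +5.401 N·m; τ₂ = +(41.9)(0.280) = +11.73 N·m.
Net torque τ = 17.13 N·m.
α = τ/I = 17.13/6.123 = 2.798 rad/s².

α ≈ 2.80 rad/s², counterclockwise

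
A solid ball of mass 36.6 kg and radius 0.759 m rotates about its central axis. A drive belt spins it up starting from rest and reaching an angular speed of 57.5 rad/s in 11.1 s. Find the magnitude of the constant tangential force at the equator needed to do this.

I = (2/5)MR² = (2/5)(36.6)(0.759)² = 8.434 kg·m².
α = Δω/Δt = (57.5 − 0)/11.1 = 5.180 rad/s².
The required torque is τ = Iα = (8.434)(5.180) = 43.69 N·m.
A tangential force at the equator gives τ = FR, so F = τ/R = 43.69/0.759 = 57.56 N.

F ≈ 57.6 N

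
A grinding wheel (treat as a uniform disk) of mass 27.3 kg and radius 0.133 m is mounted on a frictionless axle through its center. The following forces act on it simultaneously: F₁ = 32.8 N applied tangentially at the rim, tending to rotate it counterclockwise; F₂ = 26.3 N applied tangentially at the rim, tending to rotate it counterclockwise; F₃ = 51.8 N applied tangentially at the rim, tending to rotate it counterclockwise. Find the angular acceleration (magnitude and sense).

α ≈ 61.1 rad/s², counterclockwise

I = ½MR² = (1/2)(27.3)(0.133)² = 0.2415 kg·m².
Taking counterclockwise as positive: τ₁ = +(32.8)(0.133) = +4.362 N·m; τ₂ = +(26.3)(0.133) = +3.498 N·m; τ₃ = +(51.8)(0.133) = +6.889 N·m.
Net torque τ = 14.75 N·m.
α = τ/I = 14.75/0.2415 = 61.09 rad/s².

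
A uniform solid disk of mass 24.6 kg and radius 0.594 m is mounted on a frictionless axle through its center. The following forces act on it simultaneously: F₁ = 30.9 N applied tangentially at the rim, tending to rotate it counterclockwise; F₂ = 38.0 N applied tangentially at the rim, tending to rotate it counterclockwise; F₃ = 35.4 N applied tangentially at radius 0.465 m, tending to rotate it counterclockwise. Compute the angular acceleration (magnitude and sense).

α ≈ 13.2 rad/s², counterclockwise

I = ½MR² = (1/2)(24.6)(0.594)² = 4.340 kg·m².
Taking counterclockwise as positive: τ₁ = +(30.9)(0.594) = +18.35 N·m; τ₂ = +(38.0)(0.594) = +22.57 N·m; τ₃ = +(35.4)(0.465) = +16.46 N·m.
Net torque τ = 57.39 N·m.
α = τ/I = 57.39/4.340 = 13.22 rad/s².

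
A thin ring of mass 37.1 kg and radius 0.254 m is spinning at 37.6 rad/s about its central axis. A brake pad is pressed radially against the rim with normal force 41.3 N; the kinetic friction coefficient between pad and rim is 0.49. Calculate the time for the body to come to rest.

I = MR² = (37.1)(0.254)² = 2.394 kg·m².
Friction force f = μN = (0.49)(41.3) = 20.24 N at the rim; torque magnitude τ = fR = 5.140 N·m, opposing ω.
|α| = τ/I = 5.140/2.394 = 2.148 rad/s² (deceleration).
0 = ω₀ − |α|t ⇒ t = ω₀/|α| = 37.6/2.148 = 17.51 s.

t ≈ 17.5 s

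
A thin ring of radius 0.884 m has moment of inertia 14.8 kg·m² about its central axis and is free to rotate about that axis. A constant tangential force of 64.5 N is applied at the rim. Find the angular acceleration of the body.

α ≈ 3.85 rad/s²

τ = F R = (64.5)(0.884) = 57.02 N·m.
From τ = Iα: α = 57.02/14.80 = 3.853 rad/s².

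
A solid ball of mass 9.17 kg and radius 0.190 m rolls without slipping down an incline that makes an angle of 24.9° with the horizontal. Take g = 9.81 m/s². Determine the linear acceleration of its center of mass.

Translation along the incline: Mg sinθ − f = Ma.
Rotation about the center: fR = Iα with I = (2/5)MR². No-slip gives a = αR, so f = (I/R²)a = (2/5)M a.
Substituting: Mg sinθ = (1 + 0.4000)Ma, so a = g sinθ/(1 + 0.4000) = (9.81) sin 24.9° / 1.400 = 2.950 m/s².

a ≈ 2.95 m/s²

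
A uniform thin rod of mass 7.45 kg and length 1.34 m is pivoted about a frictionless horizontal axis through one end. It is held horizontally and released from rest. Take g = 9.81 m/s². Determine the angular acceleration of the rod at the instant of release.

About the pivot, I = (1/3)ML² = (1/3)(7.45)(1.34)² = 4.459 kg·m².
The weight acts at the center, a distance L/2 = 0.6700 m from the pivot; τ = Mg(L/2) = 48.97 N·m.
α = τ/I = 48.97/4.459 = 10.98 rad/s².
(Equivalently α = (3g/(2L)) = 10.98 rad/s².)

α ≈ 11.0 rad/s²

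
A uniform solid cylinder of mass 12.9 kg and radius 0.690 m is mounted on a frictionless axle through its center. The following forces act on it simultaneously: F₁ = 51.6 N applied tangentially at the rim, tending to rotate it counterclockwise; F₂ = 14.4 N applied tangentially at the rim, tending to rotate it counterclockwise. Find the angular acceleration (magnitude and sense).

I = ½MR² = (1/2)(12.9)(0.690)² = 3.071 kg·m².
Taking counterclockwise as positive: τ₁ = +(51.6)(0.690) = +35.60 N·m; τ₂ = +(14.4)(0.690) = +9.936 N·m.
Net torque τ = 45.54 N·m.
α = τ/I = 45.54/3.071 = 14.83 rad/s².

α ≈ 14.8 rad/s², counterclockwise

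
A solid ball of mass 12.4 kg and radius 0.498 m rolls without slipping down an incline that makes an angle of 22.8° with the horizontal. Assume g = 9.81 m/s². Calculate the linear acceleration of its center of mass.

a ≈ 2.72 m/s²

Translation along the incline: Mg sinθ − f = Ma.
Rotation about the center: fR = Iα with I = (2/5)MR². No-slip gives a = αR, so f = (I/R²)a = (2/5)M a.
Substituting: Mg sinθ = (1 + 0.4000)Ma, so a = g sinθ/(1 + 0.4000) = (9.81) sin 22.8° / 1.400 = 2.715 m/s².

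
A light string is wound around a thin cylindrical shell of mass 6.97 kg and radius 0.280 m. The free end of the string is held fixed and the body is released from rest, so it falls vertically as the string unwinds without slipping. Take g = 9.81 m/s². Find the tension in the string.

T ≈ 34.2 N

Translation: Mg − T = Ma. Rotation about the center: TR = Iα with I = MR².
With a = αR: T = (I/R²)a = M a, so Mg = (1 + 1.000)Ma.
a = g/(1 + 1.000) = 9.81/2.000 = 4.905 m/s².
T = 1.000·M·a = (1.000)(6.97)(4.905) = 34.19 N.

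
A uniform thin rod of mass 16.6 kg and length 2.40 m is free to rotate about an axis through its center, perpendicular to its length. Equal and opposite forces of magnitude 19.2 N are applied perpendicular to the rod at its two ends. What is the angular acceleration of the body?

α ≈ 5.78 rad/s²

I = (1/12)ML² = (1/12)(16.6)(2.40)² = 7.968 kg·m².
The couple gives τ = F·(L/2) + F·(L/2) = F L = (19.2)(2.40) = 46.08 N·m.
Newton's second law for rotation, τ = Iα, gives α = τ/I = 46.08/7.968 = 5.783 rad/s².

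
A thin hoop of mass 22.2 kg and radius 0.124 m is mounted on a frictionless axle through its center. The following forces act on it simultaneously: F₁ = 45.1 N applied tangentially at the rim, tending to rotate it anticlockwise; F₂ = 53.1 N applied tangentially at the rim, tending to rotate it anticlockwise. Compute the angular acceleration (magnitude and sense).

α ≈ 35.7 rad/s², anticlockwise

I = MR² = (22.2)(0.124)² = 0.3413 kg·m².
Taking anticlockwise as positive: τ₁ = +(45.1)(0.124) = +5.592 N·m; τ₂ = +(53.1)(0.124) = +6.584 N·m.
Net torque τ = 12.18 N·m.
α = τ/I = 12.18/0.3413 = 35.67 rad/s².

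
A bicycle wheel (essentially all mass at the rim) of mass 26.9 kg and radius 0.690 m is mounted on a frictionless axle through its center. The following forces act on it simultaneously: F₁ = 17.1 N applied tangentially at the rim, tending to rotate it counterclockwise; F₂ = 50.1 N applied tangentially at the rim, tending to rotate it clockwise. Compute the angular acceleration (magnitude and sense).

I = MR² = (26.9)(0.690)² = 12.81 kg·m².
Taking counterclockwise as positive: τ₁ = +(17.1)(0.690) = +11.80 N·m; τ₂ = −(50.1)(0.690) = −34.57 N·m.
Net torque τ = -22.77 N·m.
α = τ/I = -22.77/12.81 = -1.778 rad/s².

α ≈ 1.78 rad/s², clockwise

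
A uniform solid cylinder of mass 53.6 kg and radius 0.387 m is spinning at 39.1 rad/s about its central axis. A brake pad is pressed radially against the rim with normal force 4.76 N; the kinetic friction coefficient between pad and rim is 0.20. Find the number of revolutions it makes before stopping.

≈ 1330 revolutions

I = ½MR² = (1/2)(53.6)(0.387)² = 4.014 kg·m².
Friction force f = μN = (0.20)(4.76) = 0.9520 N at the rim; torque magnitude τ = fR = 0.3684 N·m, opposing ω.
|α| = τ/I = 0.3684/4.014 = 0.09179 rad/s² (deceleration).
ω² = ω₀² − 2|α|θ with ω = 0 ⇒ θ = ω₀²/(2|α|) = 8328 rad = 1325 rev.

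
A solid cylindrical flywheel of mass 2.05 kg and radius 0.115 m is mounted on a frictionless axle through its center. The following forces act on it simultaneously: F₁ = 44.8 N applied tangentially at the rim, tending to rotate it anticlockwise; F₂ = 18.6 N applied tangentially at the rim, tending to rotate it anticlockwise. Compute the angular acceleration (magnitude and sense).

α ≈ 538 rad/s², anticlockwise

I = ½MR² = (1/2)(2.05)(0.115)² = 0.01356 kg·m².
Taking anticlockwise as positive: τ₁ = +(44.8)(0.115) = +5.152 N·m; τ₂ = +(18.6)(0.115) = +2.139 N·m.
Net torque τ = 7.291 N·m.
α = τ/I = 7.291/0.01356 = 537.9 rad/s².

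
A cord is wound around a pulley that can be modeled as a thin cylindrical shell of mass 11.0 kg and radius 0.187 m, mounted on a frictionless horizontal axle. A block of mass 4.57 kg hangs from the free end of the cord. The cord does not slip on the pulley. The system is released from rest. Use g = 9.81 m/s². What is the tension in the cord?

T ≈ 31.7 N

I = MR² = (11.0)(0.187)² = 0.3847 kg·m².
Block: mg − T = ma. Pulley: TR = Iα. No-slip: a = αR, so T = (I/R²)a = 11.00·a.
Then mg = (m + 11.00)a, so a = (4.57)(9.81)/(4.57 + 11.00) = 2.879 m/s².
T = 11.00·a = 31.67 N.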